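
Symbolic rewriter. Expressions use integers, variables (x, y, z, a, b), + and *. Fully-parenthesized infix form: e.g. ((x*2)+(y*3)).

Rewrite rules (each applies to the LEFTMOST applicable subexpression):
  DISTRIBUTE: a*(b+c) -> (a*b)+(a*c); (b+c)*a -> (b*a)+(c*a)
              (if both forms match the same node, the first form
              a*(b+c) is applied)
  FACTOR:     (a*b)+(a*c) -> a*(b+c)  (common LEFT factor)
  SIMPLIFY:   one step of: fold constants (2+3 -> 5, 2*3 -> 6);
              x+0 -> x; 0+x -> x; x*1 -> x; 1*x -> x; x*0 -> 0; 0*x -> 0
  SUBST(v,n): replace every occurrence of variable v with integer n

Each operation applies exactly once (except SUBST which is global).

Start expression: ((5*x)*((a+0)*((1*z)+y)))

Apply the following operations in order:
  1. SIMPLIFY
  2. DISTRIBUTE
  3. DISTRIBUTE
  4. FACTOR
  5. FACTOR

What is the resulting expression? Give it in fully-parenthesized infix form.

Start: ((5*x)*((a+0)*((1*z)+y)))
Apply SIMPLIFY at RL (target: (a+0)): ((5*x)*((a+0)*((1*z)+y))) -> ((5*x)*(a*((1*z)+y)))
Apply DISTRIBUTE at R (target: (a*((1*z)+y))): ((5*x)*(a*((1*z)+y))) -> ((5*x)*((a*(1*z))+(a*y)))
Apply DISTRIBUTE at root (target: ((5*x)*((a*(1*z))+(a*y)))): ((5*x)*((a*(1*z))+(a*y))) -> (((5*x)*(a*(1*z)))+((5*x)*(a*y)))
Apply FACTOR at root (target: (((5*x)*(a*(1*z)))+((5*x)*(a*y)))): (((5*x)*(a*(1*z)))+((5*x)*(a*y))) -> ((5*x)*((a*(1*z))+(a*y)))
Apply FACTOR at R (target: ((a*(1*z))+(a*y))): ((5*x)*((a*(1*z))+(a*y))) -> ((5*x)*(a*((1*z)+y)))

Answer: ((5*x)*(a*((1*z)+y)))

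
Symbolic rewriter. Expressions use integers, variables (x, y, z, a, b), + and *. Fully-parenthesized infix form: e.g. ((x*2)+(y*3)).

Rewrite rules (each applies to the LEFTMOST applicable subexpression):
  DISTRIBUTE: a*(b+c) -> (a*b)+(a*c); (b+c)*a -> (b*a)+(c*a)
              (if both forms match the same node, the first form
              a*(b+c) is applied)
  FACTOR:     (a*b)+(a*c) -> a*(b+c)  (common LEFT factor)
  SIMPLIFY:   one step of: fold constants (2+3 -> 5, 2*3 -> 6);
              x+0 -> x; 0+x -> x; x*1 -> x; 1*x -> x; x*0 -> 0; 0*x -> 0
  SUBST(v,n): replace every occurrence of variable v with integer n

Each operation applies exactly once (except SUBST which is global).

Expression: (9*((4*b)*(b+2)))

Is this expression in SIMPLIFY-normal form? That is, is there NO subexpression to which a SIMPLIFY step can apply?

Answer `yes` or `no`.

Expression: (9*((4*b)*(b+2)))
Scanning for simplifiable subexpressions (pre-order)...
  at root: (9*((4*b)*(b+2))) (not simplifiable)
  at R: ((4*b)*(b+2)) (not simplifiable)
  at RL: (4*b) (not simplifiable)
  at RR: (b+2) (not simplifiable)
Result: no simplifiable subexpression found -> normal form.

Answer: yes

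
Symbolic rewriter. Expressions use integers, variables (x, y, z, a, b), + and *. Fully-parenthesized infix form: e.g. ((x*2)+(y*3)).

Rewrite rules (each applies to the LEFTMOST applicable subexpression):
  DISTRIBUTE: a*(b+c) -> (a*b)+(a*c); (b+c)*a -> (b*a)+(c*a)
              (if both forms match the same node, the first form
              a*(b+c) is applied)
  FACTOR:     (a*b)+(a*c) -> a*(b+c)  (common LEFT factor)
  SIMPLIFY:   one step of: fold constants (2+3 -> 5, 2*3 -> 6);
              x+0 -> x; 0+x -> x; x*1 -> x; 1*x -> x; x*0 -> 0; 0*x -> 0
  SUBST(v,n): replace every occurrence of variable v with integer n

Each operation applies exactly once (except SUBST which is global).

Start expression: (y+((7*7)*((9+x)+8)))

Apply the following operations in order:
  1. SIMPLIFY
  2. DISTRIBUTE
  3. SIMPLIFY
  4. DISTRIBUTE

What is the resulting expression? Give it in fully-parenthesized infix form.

Start: (y+((7*7)*((9+x)+8)))
Apply SIMPLIFY at RL (target: (7*7)): (y+((7*7)*((9+x)+8))) -> (y+(49*((9+x)+8)))
Apply DISTRIBUTE at R (target: (49*((9+x)+8))): (y+(49*((9+x)+8))) -> (y+((49*(9+x))+(49*8)))
Apply SIMPLIFY at RR (target: (49*8)): (y+((49*(9+x))+(49*8))) -> (y+((49*(9+x))+392))
Apply DISTRIBUTE at RL (target: (49*(9+x))): (y+((49*(9+x))+392)) -> (y+(((49*9)+(49*x))+392))

Answer: (y+(((49*9)+(49*x))+392))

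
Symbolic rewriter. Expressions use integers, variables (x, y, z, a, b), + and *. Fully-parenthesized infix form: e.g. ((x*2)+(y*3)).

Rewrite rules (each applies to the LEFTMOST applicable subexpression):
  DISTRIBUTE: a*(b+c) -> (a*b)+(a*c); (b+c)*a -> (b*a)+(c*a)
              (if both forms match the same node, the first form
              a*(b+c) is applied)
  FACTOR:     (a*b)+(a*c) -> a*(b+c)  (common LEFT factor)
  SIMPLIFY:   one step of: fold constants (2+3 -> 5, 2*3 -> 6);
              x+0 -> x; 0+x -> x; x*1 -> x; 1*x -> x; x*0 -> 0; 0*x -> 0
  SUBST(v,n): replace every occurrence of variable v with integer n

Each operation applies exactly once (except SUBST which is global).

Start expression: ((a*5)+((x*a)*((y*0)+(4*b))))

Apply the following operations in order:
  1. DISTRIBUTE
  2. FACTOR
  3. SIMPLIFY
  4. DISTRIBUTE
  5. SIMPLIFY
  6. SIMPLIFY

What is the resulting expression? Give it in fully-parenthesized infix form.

Answer: ((a*5)+((x*a)*(4*b)))

Derivation:
Start: ((a*5)+((x*a)*((y*0)+(4*b))))
Apply DISTRIBUTE at R (target: ((x*a)*((y*0)+(4*b)))): ((a*5)+((x*a)*((y*0)+(4*b)))) -> ((a*5)+(((x*a)*(y*0))+((x*a)*(4*b))))
Apply FACTOR at R (target: (((x*a)*(y*0))+((x*a)*(4*b)))): ((a*5)+(((x*a)*(y*0))+((x*a)*(4*b)))) -> ((a*5)+((x*a)*((y*0)+(4*b))))
Apply SIMPLIFY at RRL (target: (y*0)): ((a*5)+((x*a)*((y*0)+(4*b)))) -> ((a*5)+((x*a)*(0+(4*b))))
Apply DISTRIBUTE at R (target: ((x*a)*(0+(4*b)))): ((a*5)+((x*a)*(0+(4*b)))) -> ((a*5)+(((x*a)*0)+((x*a)*(4*b))))
Apply SIMPLIFY at RL (target: ((x*a)*0)): ((a*5)+(((x*a)*0)+((x*a)*(4*b)))) -> ((a*5)+(0+((x*a)*(4*b))))
Apply SIMPLIFY at R (target: (0+((x*a)*(4*b)))): ((a*5)+(0+((x*a)*(4*b)))) -> ((a*5)+((x*a)*(4*b)))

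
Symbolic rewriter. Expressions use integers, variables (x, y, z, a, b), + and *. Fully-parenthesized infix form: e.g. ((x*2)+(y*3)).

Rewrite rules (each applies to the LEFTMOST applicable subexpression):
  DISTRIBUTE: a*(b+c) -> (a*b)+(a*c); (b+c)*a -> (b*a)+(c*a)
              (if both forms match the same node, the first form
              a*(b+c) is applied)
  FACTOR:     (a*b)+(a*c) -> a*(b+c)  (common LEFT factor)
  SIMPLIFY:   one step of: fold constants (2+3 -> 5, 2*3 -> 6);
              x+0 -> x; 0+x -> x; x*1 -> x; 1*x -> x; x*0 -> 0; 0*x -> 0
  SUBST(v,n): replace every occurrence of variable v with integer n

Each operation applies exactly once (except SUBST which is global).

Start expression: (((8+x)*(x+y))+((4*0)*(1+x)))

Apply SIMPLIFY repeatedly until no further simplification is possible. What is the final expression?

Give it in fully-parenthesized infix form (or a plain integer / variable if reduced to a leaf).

Answer: ((8+x)*(x+y))

Derivation:
Start: (((8+x)*(x+y))+((4*0)*(1+x)))
Step 1: at RL: (4*0) -> 0; overall: (((8+x)*(x+y))+((4*0)*(1+x))) -> (((8+x)*(x+y))+(0*(1+x)))
Step 2: at R: (0*(1+x)) -> 0; overall: (((8+x)*(x+y))+(0*(1+x))) -> (((8+x)*(x+y))+0)
Step 3: at root: (((8+x)*(x+y))+0) -> ((8+x)*(x+y)); overall: (((8+x)*(x+y))+0) -> ((8+x)*(x+y))
Fixed point: ((8+x)*(x+y))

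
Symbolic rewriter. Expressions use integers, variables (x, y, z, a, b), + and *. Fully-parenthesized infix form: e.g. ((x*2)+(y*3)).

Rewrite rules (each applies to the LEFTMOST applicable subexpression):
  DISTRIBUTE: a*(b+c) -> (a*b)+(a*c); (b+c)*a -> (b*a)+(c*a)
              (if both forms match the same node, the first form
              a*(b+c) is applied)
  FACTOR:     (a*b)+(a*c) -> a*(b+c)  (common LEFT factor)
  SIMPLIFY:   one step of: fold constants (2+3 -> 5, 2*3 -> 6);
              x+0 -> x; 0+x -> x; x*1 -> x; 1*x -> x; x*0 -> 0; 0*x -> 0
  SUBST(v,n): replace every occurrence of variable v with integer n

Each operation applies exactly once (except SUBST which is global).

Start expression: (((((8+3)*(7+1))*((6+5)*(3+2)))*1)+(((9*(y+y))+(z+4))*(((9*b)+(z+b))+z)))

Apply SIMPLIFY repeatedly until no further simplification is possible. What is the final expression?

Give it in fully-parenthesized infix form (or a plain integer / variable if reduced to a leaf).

Answer: (4840+(((9*(y+y))+(z+4))*(((9*b)+(z+b))+z)))

Derivation:
Start: (((((8+3)*(7+1))*((6+5)*(3+2)))*1)+(((9*(y+y))+(z+4))*(((9*b)+(z+b))+z)))
Step 1: at L: ((((8+3)*(7+1))*((6+5)*(3+2)))*1) -> (((8+3)*(7+1))*((6+5)*(3+2))); overall: (((((8+3)*(7+1))*((6+5)*(3+2)))*1)+(((9*(y+y))+(z+4))*(((9*b)+(z+b))+z))) -> ((((8+3)*(7+1))*((6+5)*(3+2)))+(((9*(y+y))+(z+4))*(((9*b)+(z+b))+z)))
Step 2: at LLL: (8+3) -> 11; overall: ((((8+3)*(7+1))*((6+5)*(3+2)))+(((9*(y+y))+(z+4))*(((9*b)+(z+b))+z))) -> (((11*(7+1))*((6+5)*(3+2)))+(((9*(y+y))+(z+4))*(((9*b)+(z+b))+z)))
Step 3: at LLR: (7+1) -> 8; overall: (((11*(7+1))*((6+5)*(3+2)))+(((9*(y+y))+(z+4))*(((9*b)+(z+b))+z))) -> (((11*8)*((6+5)*(3+2)))+(((9*(y+y))+(z+4))*(((9*b)+(z+b))+z)))
Step 4: at LL: (11*8) -> 88; overall: (((11*8)*((6+5)*(3+2)))+(((9*(y+y))+(z+4))*(((9*b)+(z+b))+z))) -> ((88*((6+5)*(3+2)))+(((9*(y+y))+(z+4))*(((9*b)+(z+b))+z)))
Step 5: at LRL: (6+5) -> 11; overall: ((88*((6+5)*(3+2)))+(((9*(y+y))+(z+4))*(((9*b)+(z+b))+z))) -> ((88*(11*(3+2)))+(((9*(y+y))+(z+4))*(((9*b)+(z+b))+z)))
Step 6: at LRR: (3+2) -> 5; overall: ((88*(11*(3+2)))+(((9*(y+y))+(z+4))*(((9*b)+(z+b))+z))) -> ((88*(11*5))+(((9*(y+y))+(z+4))*(((9*b)+(z+b))+z)))
Step 7: at LR: (11*5) -> 55; overall: ((88*(11*5))+(((9*(y+y))+(z+4))*(((9*b)+(z+b))+z))) -> ((88*55)+(((9*(y+y))+(z+4))*(((9*b)+(z+b))+z)))
Step 8: at L: (88*55) -> 4840; overall: ((88*55)+(((9*(y+y))+(z+4))*(((9*b)+(z+b))+z))) -> (4840+(((9*(y+y))+(z+4))*(((9*b)+(z+b))+z)))
Fixed point: (4840+(((9*(y+y))+(z+4))*(((9*b)+(z+b))+z)))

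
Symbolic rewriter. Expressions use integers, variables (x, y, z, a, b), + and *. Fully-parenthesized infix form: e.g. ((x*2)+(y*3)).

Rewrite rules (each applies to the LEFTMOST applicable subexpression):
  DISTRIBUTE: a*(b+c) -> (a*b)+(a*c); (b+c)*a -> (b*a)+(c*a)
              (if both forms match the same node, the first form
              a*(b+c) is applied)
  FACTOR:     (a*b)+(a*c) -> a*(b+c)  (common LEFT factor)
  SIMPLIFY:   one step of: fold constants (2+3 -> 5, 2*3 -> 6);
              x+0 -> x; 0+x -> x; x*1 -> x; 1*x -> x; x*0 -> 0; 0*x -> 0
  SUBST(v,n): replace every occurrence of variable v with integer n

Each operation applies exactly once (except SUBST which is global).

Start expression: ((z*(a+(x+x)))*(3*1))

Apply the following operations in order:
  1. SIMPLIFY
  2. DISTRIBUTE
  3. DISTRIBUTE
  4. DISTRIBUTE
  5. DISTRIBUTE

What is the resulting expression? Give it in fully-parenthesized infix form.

Start: ((z*(a+(x+x)))*(3*1))
Apply SIMPLIFY at R (target: (3*1)): ((z*(a+(x+x)))*(3*1)) -> ((z*(a+(x+x)))*3)
Apply DISTRIBUTE at L (target: (z*(a+(x+x)))): ((z*(a+(x+x)))*3) -> (((z*a)+(z*(x+x)))*3)
Apply DISTRIBUTE at root (target: (((z*a)+(z*(x+x)))*3)): (((z*a)+(z*(x+x)))*3) -> (((z*a)*3)+((z*(x+x))*3))
Apply DISTRIBUTE at RL (target: (z*(x+x))): (((z*a)*3)+((z*(x+x))*3)) -> (((z*a)*3)+(((z*x)+(z*x))*3))
Apply DISTRIBUTE at R (target: (((z*x)+(z*x))*3)): (((z*a)*3)+(((z*x)+(z*x))*3)) -> (((z*a)*3)+(((z*x)*3)+((z*x)*3)))

Answer: (((z*a)*3)+(((z*x)*3)+((z*x)*3)))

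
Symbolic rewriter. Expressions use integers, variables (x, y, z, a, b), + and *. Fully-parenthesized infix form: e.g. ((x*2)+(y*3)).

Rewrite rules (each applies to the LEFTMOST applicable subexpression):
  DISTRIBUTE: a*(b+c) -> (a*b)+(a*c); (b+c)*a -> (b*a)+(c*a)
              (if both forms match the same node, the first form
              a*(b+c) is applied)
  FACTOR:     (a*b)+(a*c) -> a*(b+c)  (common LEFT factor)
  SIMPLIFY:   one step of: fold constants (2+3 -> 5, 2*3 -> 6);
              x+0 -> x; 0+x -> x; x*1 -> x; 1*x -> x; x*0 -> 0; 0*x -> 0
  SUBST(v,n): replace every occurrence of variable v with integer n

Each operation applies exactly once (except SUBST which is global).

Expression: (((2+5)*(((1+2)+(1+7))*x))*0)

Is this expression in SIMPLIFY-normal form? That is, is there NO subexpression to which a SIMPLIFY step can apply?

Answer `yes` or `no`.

Answer: no

Derivation:
Expression: (((2+5)*(((1+2)+(1+7))*x))*0)
Scanning for simplifiable subexpressions (pre-order)...
  at root: (((2+5)*(((1+2)+(1+7))*x))*0) (SIMPLIFIABLE)
  at L: ((2+5)*(((1+2)+(1+7))*x)) (not simplifiable)
  at LL: (2+5) (SIMPLIFIABLE)
  at LR: (((1+2)+(1+7))*x) (not simplifiable)
  at LRL: ((1+2)+(1+7)) (not simplifiable)
  at LRLL: (1+2) (SIMPLIFIABLE)
  at LRLR: (1+7) (SIMPLIFIABLE)
Found simplifiable subexpr at path root: (((2+5)*(((1+2)+(1+7))*x))*0)
One SIMPLIFY step would give: 0
-> NOT in normal form.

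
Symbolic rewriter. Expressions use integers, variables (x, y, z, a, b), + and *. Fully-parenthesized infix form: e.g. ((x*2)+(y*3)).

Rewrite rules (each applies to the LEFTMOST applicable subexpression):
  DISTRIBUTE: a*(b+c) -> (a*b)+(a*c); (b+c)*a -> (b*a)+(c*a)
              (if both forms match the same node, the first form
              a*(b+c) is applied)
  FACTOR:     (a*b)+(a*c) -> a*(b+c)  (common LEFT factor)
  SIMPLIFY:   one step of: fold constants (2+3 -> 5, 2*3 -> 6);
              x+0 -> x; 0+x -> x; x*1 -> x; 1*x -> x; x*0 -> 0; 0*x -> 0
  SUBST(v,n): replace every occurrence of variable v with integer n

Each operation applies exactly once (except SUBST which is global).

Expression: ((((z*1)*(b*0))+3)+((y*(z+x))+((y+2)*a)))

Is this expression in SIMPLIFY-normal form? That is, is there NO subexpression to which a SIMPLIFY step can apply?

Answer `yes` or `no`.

Expression: ((((z*1)*(b*0))+3)+((y*(z+x))+((y+2)*a)))
Scanning for simplifiable subexpressions (pre-order)...
  at root: ((((z*1)*(b*0))+3)+((y*(z+x))+((y+2)*a))) (not simplifiable)
  at L: (((z*1)*(b*0))+3) (not simplifiable)
  at LL: ((z*1)*(b*0)) (not simplifiable)
  at LLL: (z*1) (SIMPLIFIABLE)
  at LLR: (b*0) (SIMPLIFIABLE)
  at R: ((y*(z+x))+((y+2)*a)) (not simplifiable)
  at RL: (y*(z+x)) (not simplifiable)
  at RLR: (z+x) (not simplifiable)
  at RR: ((y+2)*a) (not simplifiable)
  at RRL: (y+2) (not simplifiable)
Found simplifiable subexpr at path LLL: (z*1)
One SIMPLIFY step would give: (((z*(b*0))+3)+((y*(z+x))+((y+2)*a)))
-> NOT in normal form.

Answer: no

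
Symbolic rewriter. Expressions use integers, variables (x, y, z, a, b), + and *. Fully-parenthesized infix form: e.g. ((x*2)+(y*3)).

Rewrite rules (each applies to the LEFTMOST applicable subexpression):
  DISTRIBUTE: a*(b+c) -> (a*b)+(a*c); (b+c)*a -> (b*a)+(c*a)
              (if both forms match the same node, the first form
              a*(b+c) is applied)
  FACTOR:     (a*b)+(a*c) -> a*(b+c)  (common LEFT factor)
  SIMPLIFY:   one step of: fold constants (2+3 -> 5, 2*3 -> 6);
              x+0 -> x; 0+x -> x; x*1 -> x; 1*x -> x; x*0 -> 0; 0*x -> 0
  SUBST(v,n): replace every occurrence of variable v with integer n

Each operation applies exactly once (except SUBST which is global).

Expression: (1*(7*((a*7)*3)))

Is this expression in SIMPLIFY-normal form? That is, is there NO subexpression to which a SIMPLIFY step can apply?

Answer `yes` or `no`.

Answer: no

Derivation:
Expression: (1*(7*((a*7)*3)))
Scanning for simplifiable subexpressions (pre-order)...
  at root: (1*(7*((a*7)*3))) (SIMPLIFIABLE)
  at R: (7*((a*7)*3)) (not simplifiable)
  at RR: ((a*7)*3) (not simplifiable)
  at RRL: (a*7) (not simplifiable)
Found simplifiable subexpr at path root: (1*(7*((a*7)*3)))
One SIMPLIFY step would give: (7*((a*7)*3))
-> NOT in normal form.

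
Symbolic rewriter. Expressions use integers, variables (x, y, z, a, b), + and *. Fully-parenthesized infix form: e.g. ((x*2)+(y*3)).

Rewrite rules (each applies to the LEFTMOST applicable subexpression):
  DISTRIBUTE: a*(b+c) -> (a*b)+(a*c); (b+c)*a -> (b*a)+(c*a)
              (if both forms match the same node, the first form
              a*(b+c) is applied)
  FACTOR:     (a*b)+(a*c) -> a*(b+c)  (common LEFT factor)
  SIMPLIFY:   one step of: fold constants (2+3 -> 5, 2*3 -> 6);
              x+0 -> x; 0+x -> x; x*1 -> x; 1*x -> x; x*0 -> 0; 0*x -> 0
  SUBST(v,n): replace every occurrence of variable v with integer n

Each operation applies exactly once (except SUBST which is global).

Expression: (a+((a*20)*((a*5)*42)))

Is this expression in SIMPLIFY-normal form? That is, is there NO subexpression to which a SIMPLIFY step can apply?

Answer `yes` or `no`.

Answer: yes

Derivation:
Expression: (a+((a*20)*((a*5)*42)))
Scanning for simplifiable subexpressions (pre-order)...
  at root: (a+((a*20)*((a*5)*42))) (not simplifiable)
  at R: ((a*20)*((a*5)*42)) (not simplifiable)
  at RL: (a*20) (not simplifiable)
  at RR: ((a*5)*42) (not simplifiable)
  at RRL: (a*5) (not simplifiable)
Result: no simplifiable subexpression found -> normal form.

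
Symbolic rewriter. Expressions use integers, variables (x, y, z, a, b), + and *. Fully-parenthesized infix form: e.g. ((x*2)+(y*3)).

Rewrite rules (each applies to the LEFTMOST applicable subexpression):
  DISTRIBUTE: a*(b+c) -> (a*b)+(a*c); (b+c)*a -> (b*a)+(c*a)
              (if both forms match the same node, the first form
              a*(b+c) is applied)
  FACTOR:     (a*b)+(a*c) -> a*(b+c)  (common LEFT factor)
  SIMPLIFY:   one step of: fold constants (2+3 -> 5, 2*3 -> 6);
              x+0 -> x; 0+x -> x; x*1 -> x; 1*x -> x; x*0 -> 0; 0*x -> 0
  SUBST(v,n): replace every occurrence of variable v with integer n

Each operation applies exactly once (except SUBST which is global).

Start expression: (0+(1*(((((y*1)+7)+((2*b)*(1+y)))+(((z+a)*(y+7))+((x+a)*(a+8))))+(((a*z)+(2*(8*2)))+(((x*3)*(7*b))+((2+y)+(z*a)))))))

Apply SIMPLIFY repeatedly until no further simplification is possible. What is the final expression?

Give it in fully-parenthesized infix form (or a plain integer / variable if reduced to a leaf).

Start: (0+(1*(((((y*1)+7)+((2*b)*(1+y)))+(((z+a)*(y+7))+((x+a)*(a+8))))+(((a*z)+(2*(8*2)))+(((x*3)*(7*b))+((2+y)+(z*a)))))))
Step 1: at root: (0+(1*(((((y*1)+7)+((2*b)*(1+y)))+(((z+a)*(y+7))+((x+a)*(a+8))))+(((a*z)+(2*(8*2)))+(((x*3)*(7*b))+((2+y)+(z*a))))))) -> (1*(((((y*1)+7)+((2*b)*(1+y)))+(((z+a)*(y+7))+((x+a)*(a+8))))+(((a*z)+(2*(8*2)))+(((x*3)*(7*b))+((2+y)+(z*a)))))); overall: (0+(1*(((((y*1)+7)+((2*b)*(1+y)))+(((z+a)*(y+7))+((x+a)*(a+8))))+(((a*z)+(2*(8*2)))+(((x*3)*(7*b))+((2+y)+(z*a))))))) -> (1*(((((y*1)+7)+((2*b)*(1+y)))+(((z+a)*(y+7))+((x+a)*(a+8))))+(((a*z)+(2*(8*2)))+(((x*3)*(7*b))+((2+y)+(z*a))))))
Step 2: at root: (1*(((((y*1)+7)+((2*b)*(1+y)))+(((z+a)*(y+7))+((x+a)*(a+8))))+(((a*z)+(2*(8*2)))+(((x*3)*(7*b))+((2+y)+(z*a)))))) -> (((((y*1)+7)+((2*b)*(1+y)))+(((z+a)*(y+7))+((x+a)*(a+8))))+(((a*z)+(2*(8*2)))+(((x*3)*(7*b))+((2+y)+(z*a))))); overall: (1*(((((y*1)+7)+((2*b)*(1+y)))+(((z+a)*(y+7))+((x+a)*(a+8))))+(((a*z)+(2*(8*2)))+(((x*3)*(7*b))+((2+y)+(z*a)))))) -> (((((y*1)+7)+((2*b)*(1+y)))+(((z+a)*(y+7))+((x+a)*(a+8))))+(((a*z)+(2*(8*2)))+(((x*3)*(7*b))+((2+y)+(z*a)))))
Step 3: at LLLL: (y*1) -> y; overall: (((((y*1)+7)+((2*b)*(1+y)))+(((z+a)*(y+7))+((x+a)*(a+8))))+(((a*z)+(2*(8*2)))+(((x*3)*(7*b))+((2+y)+(z*a))))) -> ((((y+7)+((2*b)*(1+y)))+(((z+a)*(y+7))+((x+a)*(a+8))))+(((a*z)+(2*(8*2)))+(((x*3)*(7*b))+((2+y)+(z*a)))))
Step 4: at RLRR: (8*2) -> 16; overall: ((((y+7)+((2*b)*(1+y)))+(((z+a)*(y+7))+((x+a)*(a+8))))+(((a*z)+(2*(8*2)))+(((x*3)*(7*b))+((2+y)+(z*a))))) -> ((((y+7)+((2*b)*(1+y)))+(((z+a)*(y+7))+((x+a)*(a+8))))+(((a*z)+(2*16))+(((x*3)*(7*b))+((2+y)+(z*a)))))
Step 5: at RLR: (2*16) -> 32; overall: ((((y+7)+((2*b)*(1+y)))+(((z+a)*(y+7))+((x+a)*(a+8))))+(((a*z)+(2*16))+(((x*3)*(7*b))+((2+y)+(z*a))))) -> ((((y+7)+((2*b)*(1+y)))+(((z+a)*(y+7))+((x+a)*(a+8))))+(((a*z)+32)+(((x*3)*(7*b))+((2+y)+(z*a)))))
Fixed point: ((((y+7)+((2*b)*(1+y)))+(((z+a)*(y+7))+((x+a)*(a+8))))+(((a*z)+32)+(((x*3)*(7*b))+((2+y)+(z*a)))))

Answer: ((((y+7)+((2*b)*(1+y)))+(((z+a)*(y+7))+((x+a)*(a+8))))+(((a*z)+32)+(((x*3)*(7*b))+((2+y)+(z*a)))))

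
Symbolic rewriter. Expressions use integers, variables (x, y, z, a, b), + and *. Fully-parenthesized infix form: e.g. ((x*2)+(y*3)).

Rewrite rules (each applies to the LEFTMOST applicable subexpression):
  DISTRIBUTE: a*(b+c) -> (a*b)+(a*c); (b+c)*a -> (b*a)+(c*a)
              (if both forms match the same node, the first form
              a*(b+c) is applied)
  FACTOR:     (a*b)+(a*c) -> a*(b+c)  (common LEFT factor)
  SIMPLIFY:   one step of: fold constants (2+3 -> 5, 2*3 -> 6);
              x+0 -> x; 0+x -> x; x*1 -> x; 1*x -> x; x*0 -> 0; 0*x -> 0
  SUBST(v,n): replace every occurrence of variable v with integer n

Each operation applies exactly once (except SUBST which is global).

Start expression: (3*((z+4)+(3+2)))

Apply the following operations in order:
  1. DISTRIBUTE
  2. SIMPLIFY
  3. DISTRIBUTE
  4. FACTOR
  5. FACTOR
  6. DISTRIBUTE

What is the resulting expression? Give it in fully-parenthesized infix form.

Start: (3*((z+4)+(3+2)))
Apply DISTRIBUTE at root (target: (3*((z+4)+(3+2)))): (3*((z+4)+(3+2))) -> ((3*(z+4))+(3*(3+2)))
Apply SIMPLIFY at RR (target: (3+2)): ((3*(z+4))+(3*(3+2))) -> ((3*(z+4))+(3*5))
Apply DISTRIBUTE at L (target: (3*(z+4))): ((3*(z+4))+(3*5)) -> (((3*z)+(3*4))+(3*5))
Apply FACTOR at L (target: ((3*z)+(3*4))): (((3*z)+(3*4))+(3*5)) -> ((3*(z+4))+(3*5))
Apply FACTOR at root (target: ((3*(z+4))+(3*5))): ((3*(z+4))+(3*5)) -> (3*((z+4)+5))
Apply DISTRIBUTE at root (target: (3*((z+4)+5))): (3*((z+4)+5)) -> ((3*(z+4))+(3*5))

Answer: ((3*(z+4))+(3*5))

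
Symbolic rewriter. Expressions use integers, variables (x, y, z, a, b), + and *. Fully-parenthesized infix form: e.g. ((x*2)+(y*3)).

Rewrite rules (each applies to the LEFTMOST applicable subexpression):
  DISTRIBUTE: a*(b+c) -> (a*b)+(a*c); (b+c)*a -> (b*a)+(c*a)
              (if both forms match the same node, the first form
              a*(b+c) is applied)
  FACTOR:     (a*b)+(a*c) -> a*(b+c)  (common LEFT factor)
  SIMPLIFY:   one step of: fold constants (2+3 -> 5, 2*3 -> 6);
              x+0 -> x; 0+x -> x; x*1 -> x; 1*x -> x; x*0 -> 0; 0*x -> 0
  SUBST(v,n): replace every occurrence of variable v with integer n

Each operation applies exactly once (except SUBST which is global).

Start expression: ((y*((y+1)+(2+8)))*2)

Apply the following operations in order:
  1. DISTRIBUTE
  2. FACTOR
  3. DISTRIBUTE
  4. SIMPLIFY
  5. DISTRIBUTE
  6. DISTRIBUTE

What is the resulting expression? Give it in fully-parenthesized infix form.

Start: ((y*((y+1)+(2+8)))*2)
Apply DISTRIBUTE at L (target: (y*((y+1)+(2+8)))): ((y*((y+1)+(2+8)))*2) -> (((y*(y+1))+(y*(2+8)))*2)
Apply FACTOR at L (target: ((y*(y+1))+(y*(2+8)))): (((y*(y+1))+(y*(2+8)))*2) -> ((y*((y+1)+(2+8)))*2)
Apply DISTRIBUTE at L (target: (y*((y+1)+(2+8)))): ((y*((y+1)+(2+8)))*2) -> (((y*(y+1))+(y*(2+8)))*2)
Apply SIMPLIFY at LRR (target: (2+8)): (((y*(y+1))+(y*(2+8)))*2) -> (((y*(y+1))+(y*10))*2)
Apply DISTRIBUTE at root (target: (((y*(y+1))+(y*10))*2)): (((y*(y+1))+(y*10))*2) -> (((y*(y+1))*2)+((y*10)*2))
Apply DISTRIBUTE at LL (target: (y*(y+1))): (((y*(y+1))*2)+((y*10)*2)) -> ((((y*y)+(y*1))*2)+((y*10)*2))

Answer: ((((y*y)+(y*1))*2)+((y*10)*2))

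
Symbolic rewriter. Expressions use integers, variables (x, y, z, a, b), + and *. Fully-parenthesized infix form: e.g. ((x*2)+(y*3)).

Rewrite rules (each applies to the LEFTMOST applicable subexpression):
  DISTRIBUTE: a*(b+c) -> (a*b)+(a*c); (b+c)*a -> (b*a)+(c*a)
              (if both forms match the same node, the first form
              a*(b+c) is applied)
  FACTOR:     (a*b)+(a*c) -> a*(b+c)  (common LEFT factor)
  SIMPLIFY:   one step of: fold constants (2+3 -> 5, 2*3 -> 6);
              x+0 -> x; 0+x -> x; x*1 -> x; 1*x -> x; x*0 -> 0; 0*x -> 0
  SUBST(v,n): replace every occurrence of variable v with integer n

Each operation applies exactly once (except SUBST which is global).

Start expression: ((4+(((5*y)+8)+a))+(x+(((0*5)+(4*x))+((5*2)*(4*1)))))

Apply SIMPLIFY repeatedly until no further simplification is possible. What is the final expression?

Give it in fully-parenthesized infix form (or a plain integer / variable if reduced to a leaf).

Answer: ((4+(((5*y)+8)+a))+(x+((4*x)+40)))

Derivation:
Start: ((4+(((5*y)+8)+a))+(x+(((0*5)+(4*x))+((5*2)*(4*1)))))
Step 1: at RRLL: (0*5) -> 0; overall: ((4+(((5*y)+8)+a))+(x+(((0*5)+(4*x))+((5*2)*(4*1))))) -> ((4+(((5*y)+8)+a))+(x+((0+(4*x))+((5*2)*(4*1)))))
Step 2: at RRL: (0+(4*x)) -> (4*x); overall: ((4+(((5*y)+8)+a))+(x+((0+(4*x))+((5*2)*(4*1))))) -> ((4+(((5*y)+8)+a))+(x+((4*x)+((5*2)*(4*1)))))
Step 3: at RRRL: (5*2) -> 10; overall: ((4+(((5*y)+8)+a))+(x+((4*x)+((5*2)*(4*1))))) -> ((4+(((5*y)+8)+a))+(x+((4*x)+(10*(4*1)))))
Step 4: at RRRR: (4*1) -> 4; overall: ((4+(((5*y)+8)+a))+(x+((4*x)+(10*(4*1))))) -> ((4+(((5*y)+8)+a))+(x+((4*x)+(10*4))))
Step 5: at RRR: (10*4) -> 40; overall: ((4+(((5*y)+8)+a))+(x+((4*x)+(10*4)))) -> ((4+(((5*y)+8)+a))+(x+((4*x)+40)))
Fixed point: ((4+(((5*y)+8)+a))+(x+((4*x)+40)))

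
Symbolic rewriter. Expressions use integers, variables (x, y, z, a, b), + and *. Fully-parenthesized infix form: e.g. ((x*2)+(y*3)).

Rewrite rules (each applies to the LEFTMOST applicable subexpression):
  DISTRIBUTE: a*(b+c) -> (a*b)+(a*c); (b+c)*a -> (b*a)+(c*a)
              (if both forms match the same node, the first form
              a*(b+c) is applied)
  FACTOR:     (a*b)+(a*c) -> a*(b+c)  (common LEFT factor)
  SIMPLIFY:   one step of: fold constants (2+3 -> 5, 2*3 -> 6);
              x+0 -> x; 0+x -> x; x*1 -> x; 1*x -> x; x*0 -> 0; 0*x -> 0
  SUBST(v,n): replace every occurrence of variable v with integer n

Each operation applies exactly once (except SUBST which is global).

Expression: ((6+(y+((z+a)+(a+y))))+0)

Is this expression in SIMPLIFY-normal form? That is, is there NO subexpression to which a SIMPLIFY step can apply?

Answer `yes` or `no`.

Expression: ((6+(y+((z+a)+(a+y))))+0)
Scanning for simplifiable subexpressions (pre-order)...
  at root: ((6+(y+((z+a)+(a+y))))+0) (SIMPLIFIABLE)
  at L: (6+(y+((z+a)+(a+y)))) (not simplifiable)
  at LR: (y+((z+a)+(a+y))) (not simplifiable)
  at LRR: ((z+a)+(a+y)) (not simplifiable)
  at LRRL: (z+a) (not simplifiable)
  at LRRR: (a+y) (not simplifiable)
Found simplifiable subexpr at path root: ((6+(y+((z+a)+(a+y))))+0)
One SIMPLIFY step would give: (6+(y+((z+a)+(a+y))))
-> NOT in normal form.

Answer: no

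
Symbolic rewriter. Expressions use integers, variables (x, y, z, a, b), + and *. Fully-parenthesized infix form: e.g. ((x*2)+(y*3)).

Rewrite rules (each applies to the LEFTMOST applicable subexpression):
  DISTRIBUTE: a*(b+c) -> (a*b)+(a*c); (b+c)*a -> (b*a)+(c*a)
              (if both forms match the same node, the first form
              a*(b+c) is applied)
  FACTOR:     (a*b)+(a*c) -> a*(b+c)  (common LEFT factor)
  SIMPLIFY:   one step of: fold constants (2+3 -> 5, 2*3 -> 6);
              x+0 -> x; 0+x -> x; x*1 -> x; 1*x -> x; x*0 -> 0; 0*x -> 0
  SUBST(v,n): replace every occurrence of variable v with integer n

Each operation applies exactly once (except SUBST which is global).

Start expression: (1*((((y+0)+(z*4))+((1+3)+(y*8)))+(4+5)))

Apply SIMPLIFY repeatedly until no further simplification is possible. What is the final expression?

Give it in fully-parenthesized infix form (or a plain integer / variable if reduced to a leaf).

Answer: (((y+(z*4))+(4+(y*8)))+9)

Derivation:
Start: (1*((((y+0)+(z*4))+((1+3)+(y*8)))+(4+5)))
Step 1: at root: (1*((((y+0)+(z*4))+((1+3)+(y*8)))+(4+5))) -> ((((y+0)+(z*4))+((1+3)+(y*8)))+(4+5)); overall: (1*((((y+0)+(z*4))+((1+3)+(y*8)))+(4+5))) -> ((((y+0)+(z*4))+((1+3)+(y*8)))+(4+5))
Step 2: at LLL: (y+0) -> y; overall: ((((y+0)+(z*4))+((1+3)+(y*8)))+(4+5)) -> (((y+(z*4))+((1+3)+(y*8)))+(4+5))
Step 3: at LRL: (1+3) -> 4; overall: (((y+(z*4))+((1+3)+(y*8)))+(4+5)) -> (((y+(z*4))+(4+(y*8)))+(4+5))
Step 4: at R: (4+5) -> 9; overall: (((y+(z*4))+(4+(y*8)))+(4+5)) -> (((y+(z*4))+(4+(y*8)))+9)
Fixed point: (((y+(z*4))+(4+(y*8)))+9)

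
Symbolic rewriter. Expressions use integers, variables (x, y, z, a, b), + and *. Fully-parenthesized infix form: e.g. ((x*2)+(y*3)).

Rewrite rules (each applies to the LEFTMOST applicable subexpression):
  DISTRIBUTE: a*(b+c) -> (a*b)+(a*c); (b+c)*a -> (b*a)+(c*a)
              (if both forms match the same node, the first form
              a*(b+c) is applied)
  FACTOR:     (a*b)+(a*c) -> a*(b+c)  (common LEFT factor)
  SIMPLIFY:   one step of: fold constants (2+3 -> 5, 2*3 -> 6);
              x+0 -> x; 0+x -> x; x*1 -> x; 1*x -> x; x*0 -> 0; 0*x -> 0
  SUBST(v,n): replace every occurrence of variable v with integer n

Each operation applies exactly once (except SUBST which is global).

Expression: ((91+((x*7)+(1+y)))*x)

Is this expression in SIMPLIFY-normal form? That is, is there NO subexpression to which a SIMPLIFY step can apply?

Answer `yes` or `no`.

Answer: yes

Derivation:
Expression: ((91+((x*7)+(1+y)))*x)
Scanning for simplifiable subexpressions (pre-order)...
  at root: ((91+((x*7)+(1+y)))*x) (not simplifiable)
  at L: (91+((x*7)+(1+y))) (not simplifiable)
  at LR: ((x*7)+(1+y)) (not simplifiable)
  at LRL: (x*7) (not simplifiable)
  at LRR: (1+y) (not simplifiable)
Result: no simplifiable subexpression found -> normal form.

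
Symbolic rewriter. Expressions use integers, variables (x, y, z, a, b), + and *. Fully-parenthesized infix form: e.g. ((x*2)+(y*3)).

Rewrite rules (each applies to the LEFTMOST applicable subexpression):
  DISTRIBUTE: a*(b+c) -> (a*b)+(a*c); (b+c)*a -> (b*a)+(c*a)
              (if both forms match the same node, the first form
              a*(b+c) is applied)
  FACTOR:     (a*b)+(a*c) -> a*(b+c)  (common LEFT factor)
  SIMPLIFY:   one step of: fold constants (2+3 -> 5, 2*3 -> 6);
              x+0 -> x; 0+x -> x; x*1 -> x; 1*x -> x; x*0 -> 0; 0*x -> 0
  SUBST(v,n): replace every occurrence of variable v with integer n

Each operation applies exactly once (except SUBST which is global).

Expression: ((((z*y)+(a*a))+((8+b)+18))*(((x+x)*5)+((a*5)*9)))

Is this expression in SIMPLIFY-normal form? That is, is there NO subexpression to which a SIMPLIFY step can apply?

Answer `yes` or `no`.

Expression: ((((z*y)+(a*a))+((8+b)+18))*(((x+x)*5)+((a*5)*9)))
Scanning for simplifiable subexpressions (pre-order)...
  at root: ((((z*y)+(a*a))+((8+b)+18))*(((x+x)*5)+((a*5)*9))) (not simplifiable)
  at L: (((z*y)+(a*a))+((8+b)+18)) (not simplifiable)
  at LL: ((z*y)+(a*a)) (not simplifiable)
  at LLL: (z*y) (not simplifiable)
  at LLR: (a*a) (not simplifiable)
  at LR: ((8+b)+18) (not simplifiable)
  at LRL: (8+b) (not simplifiable)
  at R: (((x+x)*5)+((a*5)*9)) (not simplifiable)
  at RL: ((x+x)*5) (not simplifiable)
  at RLL: (x+x) (not simplifiable)
  at RR: ((a*5)*9) (not simplifiable)
  at RRL: (a*5) (not simplifiable)
Result: no simplifiable subexpression found -> normal form.

Answer: yes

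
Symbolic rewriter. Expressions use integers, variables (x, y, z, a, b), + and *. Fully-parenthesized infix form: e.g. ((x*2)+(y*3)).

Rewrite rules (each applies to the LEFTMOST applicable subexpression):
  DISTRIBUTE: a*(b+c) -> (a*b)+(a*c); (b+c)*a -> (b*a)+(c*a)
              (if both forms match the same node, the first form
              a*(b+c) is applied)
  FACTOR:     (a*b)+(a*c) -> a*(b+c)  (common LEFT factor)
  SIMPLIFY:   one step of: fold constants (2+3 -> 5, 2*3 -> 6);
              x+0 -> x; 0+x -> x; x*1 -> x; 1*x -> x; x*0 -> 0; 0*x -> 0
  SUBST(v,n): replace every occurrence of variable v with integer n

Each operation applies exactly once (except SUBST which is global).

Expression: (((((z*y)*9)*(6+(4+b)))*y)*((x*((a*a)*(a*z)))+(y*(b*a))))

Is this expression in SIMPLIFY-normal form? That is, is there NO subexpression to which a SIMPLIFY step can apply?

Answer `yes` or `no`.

Expression: (((((z*y)*9)*(6+(4+b)))*y)*((x*((a*a)*(a*z)))+(y*(b*a))))
Scanning for simplifiable subexpressions (pre-order)...
  at root: (((((z*y)*9)*(6+(4+b)))*y)*((x*((a*a)*(a*z)))+(y*(b*a)))) (not simplifiable)
  at L: ((((z*y)*9)*(6+(4+b)))*y) (not simplifiable)
  at LL: (((z*y)*9)*(6+(4+b))) (not simplifiable)
  at LLL: ((z*y)*9) (not simplifiable)
  at LLLL: (z*y) (not simplifiable)
  at LLR: (6+(4+b)) (not simplifiable)
  at LLRR: (4+b) (not simplifiable)
  at R: ((x*((a*a)*(a*z)))+(y*(b*a))) (not simplifiable)
  at RL: (x*((a*a)*(a*z))) (not simplifiable)
  at RLR: ((a*a)*(a*z)) (not simplifiable)
  at RLRL: (a*a) (not simplifiable)
  at RLRR: (a*z) (not simplifiable)
  at RR: (y*(b*a)) (not simplifiable)
  at RRR: (b*a) (not simplifiable)
Result: no simplifiable subexpression found -> normal form.

Answer: yes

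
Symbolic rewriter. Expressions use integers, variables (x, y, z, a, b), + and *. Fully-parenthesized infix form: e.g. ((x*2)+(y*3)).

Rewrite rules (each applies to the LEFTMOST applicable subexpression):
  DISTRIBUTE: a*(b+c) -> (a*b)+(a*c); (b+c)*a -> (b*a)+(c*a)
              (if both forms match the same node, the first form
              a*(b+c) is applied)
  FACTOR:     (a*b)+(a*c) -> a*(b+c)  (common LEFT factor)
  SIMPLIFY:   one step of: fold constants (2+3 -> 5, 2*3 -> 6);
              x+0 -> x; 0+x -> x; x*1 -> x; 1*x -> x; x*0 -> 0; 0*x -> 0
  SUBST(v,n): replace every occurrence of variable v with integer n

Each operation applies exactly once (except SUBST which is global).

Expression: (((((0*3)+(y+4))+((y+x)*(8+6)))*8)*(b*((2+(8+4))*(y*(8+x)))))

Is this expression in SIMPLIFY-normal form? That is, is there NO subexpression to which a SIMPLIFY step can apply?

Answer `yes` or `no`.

Answer: no

Derivation:
Expression: (((((0*3)+(y+4))+((y+x)*(8+6)))*8)*(b*((2+(8+4))*(y*(8+x)))))
Scanning for simplifiable subexpressions (pre-order)...
  at root: (((((0*3)+(y+4))+((y+x)*(8+6)))*8)*(b*((2+(8+4))*(y*(8+x))))) (not simplifiable)
  at L: ((((0*3)+(y+4))+((y+x)*(8+6)))*8) (not simplifiable)
  at LL: (((0*3)+(y+4))+((y+x)*(8+6))) (not simplifiable)
  at LLL: ((0*3)+(y+4)) (not simplifiable)
  at LLLL: (0*3) (SIMPLIFIABLE)
  at LLLR: (y+4) (not simplifiable)
  at LLR: ((y+x)*(8+6)) (not simplifiable)
  at LLRL: (y+x) (not simplifiable)
  at LLRR: (8+6) (SIMPLIFIABLE)
  at R: (b*((2+(8+4))*(y*(8+x)))) (not simplifiable)
  at RR: ((2+(8+4))*(y*(8+x))) (not simplifiable)
  at RRL: (2+(8+4)) (not simplifiable)
  at RRLR: (8+4) (SIMPLIFIABLE)
  at RRR: (y*(8+x)) (not simplifiable)
  at RRRR: (8+x) (not simplifiable)
Found simplifiable subexpr at path LLLL: (0*3)
One SIMPLIFY step would give: ((((0+(y+4))+((y+x)*(8+6)))*8)*(b*((2+(8+4))*(y*(8+x)))))
-> NOT in normal form.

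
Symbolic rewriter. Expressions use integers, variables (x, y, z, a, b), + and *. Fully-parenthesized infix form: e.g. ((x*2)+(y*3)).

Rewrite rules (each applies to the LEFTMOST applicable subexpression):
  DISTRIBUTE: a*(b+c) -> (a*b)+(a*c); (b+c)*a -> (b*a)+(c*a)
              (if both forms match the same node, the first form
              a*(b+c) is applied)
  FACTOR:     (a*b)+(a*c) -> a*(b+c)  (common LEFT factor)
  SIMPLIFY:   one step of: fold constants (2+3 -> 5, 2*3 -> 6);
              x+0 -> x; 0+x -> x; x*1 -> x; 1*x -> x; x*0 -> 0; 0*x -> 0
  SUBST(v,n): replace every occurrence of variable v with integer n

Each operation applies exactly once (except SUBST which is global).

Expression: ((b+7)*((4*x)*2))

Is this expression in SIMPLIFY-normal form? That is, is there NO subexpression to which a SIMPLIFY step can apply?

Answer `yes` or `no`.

Answer: yes

Derivation:
Expression: ((b+7)*((4*x)*2))
Scanning for simplifiable subexpressions (pre-order)...
  at root: ((b+7)*((4*x)*2)) (not simplifiable)
  at L: (b+7) (not simplifiable)
  at R: ((4*x)*2) (not simplifiable)
  at RL: (4*x) (not simplifiable)
Result: no simplifiable subexpression found -> normal form.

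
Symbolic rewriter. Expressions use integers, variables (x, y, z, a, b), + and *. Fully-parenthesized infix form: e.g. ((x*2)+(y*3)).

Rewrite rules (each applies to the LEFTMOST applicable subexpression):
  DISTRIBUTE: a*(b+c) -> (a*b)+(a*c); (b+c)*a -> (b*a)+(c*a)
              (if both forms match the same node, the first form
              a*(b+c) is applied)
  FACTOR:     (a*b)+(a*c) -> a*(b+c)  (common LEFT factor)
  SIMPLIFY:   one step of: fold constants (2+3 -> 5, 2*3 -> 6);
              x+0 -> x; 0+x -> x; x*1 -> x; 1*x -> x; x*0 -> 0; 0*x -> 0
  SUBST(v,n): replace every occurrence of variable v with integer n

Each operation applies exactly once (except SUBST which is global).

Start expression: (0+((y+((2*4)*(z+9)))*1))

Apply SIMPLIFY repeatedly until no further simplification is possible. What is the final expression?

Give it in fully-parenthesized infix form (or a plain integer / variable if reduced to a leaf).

Start: (0+((y+((2*4)*(z+9)))*1))
Step 1: at root: (0+((y+((2*4)*(z+9)))*1)) -> ((y+((2*4)*(z+9)))*1); overall: (0+((y+((2*4)*(z+9)))*1)) -> ((y+((2*4)*(z+9)))*1)
Step 2: at root: ((y+((2*4)*(z+9)))*1) -> (y+((2*4)*(z+9))); overall: ((y+((2*4)*(z+9)))*1) -> (y+((2*4)*(z+9)))
Step 3: at RL: (2*4) -> 8; overall: (y+((2*4)*(z+9))) -> (y+(8*(z+9)))
Fixed point: (y+(8*(z+9)))

Answer: (y+(8*(z+9)))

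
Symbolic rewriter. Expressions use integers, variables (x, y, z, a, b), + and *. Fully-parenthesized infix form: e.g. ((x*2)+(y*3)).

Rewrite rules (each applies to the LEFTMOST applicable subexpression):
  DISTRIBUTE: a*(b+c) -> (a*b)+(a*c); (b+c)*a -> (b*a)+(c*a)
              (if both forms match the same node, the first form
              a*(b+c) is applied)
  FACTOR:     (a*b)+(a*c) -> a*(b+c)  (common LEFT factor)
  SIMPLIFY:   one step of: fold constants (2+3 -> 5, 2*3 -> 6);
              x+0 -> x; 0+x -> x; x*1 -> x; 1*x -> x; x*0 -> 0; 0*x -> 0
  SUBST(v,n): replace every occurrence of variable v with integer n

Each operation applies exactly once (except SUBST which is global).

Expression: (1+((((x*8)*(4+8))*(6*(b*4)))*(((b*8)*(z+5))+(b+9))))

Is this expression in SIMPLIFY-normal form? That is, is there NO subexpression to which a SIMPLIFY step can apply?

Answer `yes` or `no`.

Expression: (1+((((x*8)*(4+8))*(6*(b*4)))*(((b*8)*(z+5))+(b+9))))
Scanning for simplifiable subexpressions (pre-order)...
  at root: (1+((((x*8)*(4+8))*(6*(b*4)))*(((b*8)*(z+5))+(b+9)))) (not simplifiable)
  at R: ((((x*8)*(4+8))*(6*(b*4)))*(((b*8)*(z+5))+(b+9))) (not simplifiable)
  at RL: (((x*8)*(4+8))*(6*(b*4))) (not simplifiable)
  at RLL: ((x*8)*(4+8)) (not simplifiable)
  at RLLL: (x*8) (not simplifiable)
  at RLLR: (4+8) (SIMPLIFIABLE)
  at RLR: (6*(b*4)) (not simplifiable)
  at RLRR: (b*4) (not simplifiable)
  at RR: (((b*8)*(z+5))+(b+9)) (not simplifiable)
  at RRL: ((b*8)*(z+5)) (not simplifiable)
  at RRLL: (b*8) (not simplifiable)
  at RRLR: (z+5) (not simplifiable)
  at RRR: (b+9) (not simplifiable)
Found simplifiable subexpr at path RLLR: (4+8)
One SIMPLIFY step would give: (1+((((x*8)*12)*(6*(b*4)))*(((b*8)*(z+5))+(b+9))))
-> NOT in normal form.

Answer: no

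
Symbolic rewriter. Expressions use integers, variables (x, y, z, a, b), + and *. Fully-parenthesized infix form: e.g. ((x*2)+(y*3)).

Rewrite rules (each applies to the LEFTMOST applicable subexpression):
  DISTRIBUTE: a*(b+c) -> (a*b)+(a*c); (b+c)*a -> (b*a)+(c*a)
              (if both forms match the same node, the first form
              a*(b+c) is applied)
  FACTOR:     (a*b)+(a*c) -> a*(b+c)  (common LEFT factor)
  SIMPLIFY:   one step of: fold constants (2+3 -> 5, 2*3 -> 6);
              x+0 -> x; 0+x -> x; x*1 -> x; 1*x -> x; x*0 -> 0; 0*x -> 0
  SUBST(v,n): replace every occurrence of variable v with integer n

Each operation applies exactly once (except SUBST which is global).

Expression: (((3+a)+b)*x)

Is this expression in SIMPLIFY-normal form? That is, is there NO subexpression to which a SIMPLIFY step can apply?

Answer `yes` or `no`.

Expression: (((3+a)+b)*x)
Scanning for simplifiable subexpressions (pre-order)...
  at root: (((3+a)+b)*x) (not simplifiable)
  at L: ((3+a)+b) (not simplifiable)
  at LL: (3+a) (not simplifiable)
Result: no simplifiable subexpression found -> normal form.

Answer: yes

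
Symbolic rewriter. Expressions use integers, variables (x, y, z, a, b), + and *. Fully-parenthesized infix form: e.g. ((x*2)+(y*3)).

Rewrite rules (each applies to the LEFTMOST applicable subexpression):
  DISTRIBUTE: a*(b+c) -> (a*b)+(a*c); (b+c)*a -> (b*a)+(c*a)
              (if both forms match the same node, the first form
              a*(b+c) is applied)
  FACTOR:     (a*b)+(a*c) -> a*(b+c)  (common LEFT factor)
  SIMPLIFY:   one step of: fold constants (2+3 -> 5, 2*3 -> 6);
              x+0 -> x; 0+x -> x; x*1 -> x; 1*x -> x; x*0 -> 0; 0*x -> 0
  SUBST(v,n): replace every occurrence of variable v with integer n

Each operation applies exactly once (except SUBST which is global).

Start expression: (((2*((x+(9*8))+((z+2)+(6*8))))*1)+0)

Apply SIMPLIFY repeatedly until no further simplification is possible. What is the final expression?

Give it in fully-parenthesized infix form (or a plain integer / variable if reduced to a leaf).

Answer: (2*((x+72)+((z+2)+48)))

Derivation:
Start: (((2*((x+(9*8))+((z+2)+(6*8))))*1)+0)
Step 1: at root: (((2*((x+(9*8))+((z+2)+(6*8))))*1)+0) -> ((2*((x+(9*8))+((z+2)+(6*8))))*1); overall: (((2*((x+(9*8))+((z+2)+(6*8))))*1)+0) -> ((2*((x+(9*8))+((z+2)+(6*8))))*1)
Step 2: at root: ((2*((x+(9*8))+((z+2)+(6*8))))*1) -> (2*((x+(9*8))+((z+2)+(6*8)))); overall: ((2*((x+(9*8))+((z+2)+(6*8))))*1) -> (2*((x+(9*8))+((z+2)+(6*8))))
Step 3: at RLR: (9*8) -> 72; overall: (2*((x+(9*8))+((z+2)+(6*8)))) -> (2*((x+72)+((z+2)+(6*8))))
Step 4: at RRR: (6*8) -> 48; overall: (2*((x+72)+((z+2)+(6*8)))) -> (2*((x+72)+((z+2)+48)))
Fixed point: (2*((x+72)+((z+2)+48)))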